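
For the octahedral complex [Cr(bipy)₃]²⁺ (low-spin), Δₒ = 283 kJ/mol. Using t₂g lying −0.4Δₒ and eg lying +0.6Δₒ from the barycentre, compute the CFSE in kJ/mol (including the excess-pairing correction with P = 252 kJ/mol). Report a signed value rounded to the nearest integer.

bipy is neutral, so the +2 overall charge sits on Cr: oxidation state +2.
Cr sits in group 6; removing 2 electrons leaves Cr²⁺ with 6 − 2 = 4 d electrons.
Configuration: t₂g⁴ eg⁰.
CFSE(orbital) = 4×(-0.4Δₒ) + 0×(0.6Δₒ) = -1.6Δₒ; with Δₒ = 283 kJ/mol that is -453 kJ/mol.
Relative to high-spin t₂g³ eg¹ (0 paired), the low-spin configuration has 1 additional pair, contributing +1 × 252 = +252 kJ/mol.
Net CFSE = -453 + 252 = -201 kJ/mol.

-201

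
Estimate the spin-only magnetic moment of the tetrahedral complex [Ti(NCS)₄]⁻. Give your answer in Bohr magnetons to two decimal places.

1.73 Bohr magnetons

Each NCS⁻ contributes -1; 4 × (-1) = -4. With overall charge -1, Ti is in the +3 oxidation state.
Ti is in group 4, so Ti³⁺ is d¹ (4 − 3 = 1).
With tetrahedral geometry the complex is necessarily high-spin.
Configuration: e^1 t2^0 → 1 unpaired electron.
μ(spin-only) = √[1(1+2)] = √3 ≈ 1.73 Bohr magnetons.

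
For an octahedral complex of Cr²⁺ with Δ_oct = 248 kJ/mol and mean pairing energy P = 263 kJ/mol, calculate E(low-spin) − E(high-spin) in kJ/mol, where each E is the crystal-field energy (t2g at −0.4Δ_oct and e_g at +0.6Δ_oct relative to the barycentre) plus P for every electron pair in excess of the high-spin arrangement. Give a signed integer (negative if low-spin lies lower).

Cr sits in group 6; removing 2 electrons leaves Cr²⁺ with 6 − 2 = 4 d electrons.
In the high-spin limit (t2g^3 e_g^1) the orbital term is -0.6Δ_oct = -149 kJ/mol, with no excess pairing.
For low-spin the configuration is t2g^4 e_g^0: orbital energy -1.6 × 248 = -397 kJ/mol, and 1 additional pair relative to high-spin adds 263 kJ/mol, giving -134 kJ/mol.
E(LS) − E(HS) = -134 − (-149) = 15 kJ/mol.

15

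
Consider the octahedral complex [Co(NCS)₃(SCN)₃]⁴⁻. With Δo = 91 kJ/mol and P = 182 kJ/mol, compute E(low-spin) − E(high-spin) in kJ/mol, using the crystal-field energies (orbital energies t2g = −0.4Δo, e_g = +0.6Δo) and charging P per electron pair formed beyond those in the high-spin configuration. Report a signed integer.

91

Ligand charges: 3×(-1) from NCS⁻ and 3×(-1) from SCN⁻ sum to -6; with overall charge -4, Co is +2.
Co sits in group 9; removing 2 electrons leaves Co²⁺ with 9 − 2 = 7 d electrons.
High-spin d⁷ fills as t2g^5 e_g^2 with CFSE 5(−0.4) + 2(+0.6) = -0.8Δo = -73 kJ/mol.
Low-spin t2g^6 e_g^1 gives -1.8Δo = -164 kJ/mol, but forming 1 extra pair costs 1P = 182 kJ/mol, so E(LS) = -164 + 182 = 18 kJ/mol.
E(LS) − E(HS) = 18 − (-73) = 91 kJ/mol.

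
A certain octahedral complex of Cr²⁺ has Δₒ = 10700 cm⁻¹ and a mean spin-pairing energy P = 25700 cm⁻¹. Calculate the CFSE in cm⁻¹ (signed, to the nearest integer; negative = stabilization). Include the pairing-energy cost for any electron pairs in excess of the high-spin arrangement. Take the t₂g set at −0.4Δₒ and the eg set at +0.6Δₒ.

-6420

Group 6 minus oxidation state +2 gives a d⁴ configuration for Cr²⁺.
Since Δₒ = 10700 cm⁻¹ < P = 25700 cm⁻¹, the complex adopts the high-spin configuration.
Configuration: t₂g³ eg¹.
Orbital CFSE = -0.6Δₒ = -0.6 × 10700 = -6420 cm⁻¹.
High-spin has no excess pairs, so no pairing correction applies.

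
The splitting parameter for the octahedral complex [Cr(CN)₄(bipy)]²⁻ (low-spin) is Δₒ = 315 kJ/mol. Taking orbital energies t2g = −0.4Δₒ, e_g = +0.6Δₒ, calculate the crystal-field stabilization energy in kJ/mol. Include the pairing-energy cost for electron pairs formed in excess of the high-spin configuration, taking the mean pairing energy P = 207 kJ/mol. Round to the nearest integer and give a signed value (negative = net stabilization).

-297

Ligand charges: 4×(-1) from CN⁻ and 1×(+0) from bipy sum to -4; with overall charge -2, Cr is +2.
Cr is in group 6, so Cr²⁺ is d⁴ (6 − 2 = 4).
Electron filling gives t2g^4 e_g^0.
The orbital stabilization is -1.6Δₒ = -1.6 × 315 = -504 kJ/mol.
Relative to high-spin t2g^3 e_g^1 (0 paired), the low-spin configuration has 1 additional pair, contributing +1 × 207 = +207 kJ/mol.
Overall CFSE = -504 + 207 = -297 kJ/mol.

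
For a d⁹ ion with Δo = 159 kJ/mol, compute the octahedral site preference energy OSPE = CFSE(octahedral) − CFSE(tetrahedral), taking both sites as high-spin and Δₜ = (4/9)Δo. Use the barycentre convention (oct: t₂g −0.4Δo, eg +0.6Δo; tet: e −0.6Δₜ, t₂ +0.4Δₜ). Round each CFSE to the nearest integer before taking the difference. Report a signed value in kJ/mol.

-67

Octahedral high-spin t₂g⁶ eg³: CFSE = -0.6 × 159 = -95 kJ/mol.
Tetrahedral: e⁴ t₂⁵, CFSE = 4(−0.6) + 5(+0.4) = -0.4Δₜ = -0.4 × (4/9) × 159 = -28 kJ/mol.
Subtracting, OSPE = -95 − (-28) = -67 kJ/mol.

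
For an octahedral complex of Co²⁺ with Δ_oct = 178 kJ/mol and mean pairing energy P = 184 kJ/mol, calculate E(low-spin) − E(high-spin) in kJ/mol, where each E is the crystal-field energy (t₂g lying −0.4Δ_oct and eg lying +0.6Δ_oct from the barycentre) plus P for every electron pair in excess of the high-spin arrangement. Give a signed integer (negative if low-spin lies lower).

Co²⁺: group 9, so d-count = 9 − 2 = 7.
High-spin d⁷ fills as t₂g⁵ eg² with CFSE 5(−0.4) + 2(+0.6) = -0.8Δ_oct = -142 kJ/mol.
Low-spin t₂g⁶ eg¹ gives -1.8Δ_oct = -320 kJ/mol, but forming 1 extra pair costs 1P = 184 kJ/mol, so E(LS) = -320 + 184 = -136 kJ/mol.
Thus E(LS) − E(HS) = 6 kJ/mol.

6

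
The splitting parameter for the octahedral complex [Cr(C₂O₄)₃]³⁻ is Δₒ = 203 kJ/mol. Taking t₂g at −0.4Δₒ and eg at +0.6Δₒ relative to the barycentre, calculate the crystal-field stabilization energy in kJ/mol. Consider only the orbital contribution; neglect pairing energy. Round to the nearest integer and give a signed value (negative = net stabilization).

-244

Each C₂O₄²⁻ contributes -2; 3 × (-2) = -6. With overall charge -3, Cr is in the +3 oxidation state.
Cr³⁺: group 6, so d-count = 6 − 3 = 3.
Electron filling gives t₂g³ eg⁰.
Orbital CFSE = 3(-0.4) + 0(0.6) = -1.2Δₒ = -1.2 × 203 = -244 kJ/mol.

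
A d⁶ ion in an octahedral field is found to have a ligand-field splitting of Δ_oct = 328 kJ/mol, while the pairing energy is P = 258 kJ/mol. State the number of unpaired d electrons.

Since Δ_oct = 328 kJ/mol > P = 258 kJ/mol, the complex adopts the low-spin configuration.
That gives t₂g⁶ eg⁰.
Unpaired electrons: 0.

0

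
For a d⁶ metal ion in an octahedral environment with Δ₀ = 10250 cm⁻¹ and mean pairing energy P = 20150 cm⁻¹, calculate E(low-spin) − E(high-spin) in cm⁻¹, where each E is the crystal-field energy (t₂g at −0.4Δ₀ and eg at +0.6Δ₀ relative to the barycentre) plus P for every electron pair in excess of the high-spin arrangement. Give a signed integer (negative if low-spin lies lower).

19800

In the high-spin limit (t₂g⁴ eg²) the orbital term is -0.4Δ₀ = -4100 cm⁻¹, with no excess pairing.
Low-spin: t₂g⁶ eg⁰, orbital CFSE = -2.4Δ₀ = -24600 cm⁻¹; plus 2 excess pairs × P = +40300 cm⁻¹; total 15700 cm⁻¹.
Thus E(LS) − E(HS) = 19800 cm⁻¹.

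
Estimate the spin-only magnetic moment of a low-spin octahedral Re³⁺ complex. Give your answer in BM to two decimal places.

2.83 BM

Re is in group 7, so Re³⁺ is d⁴ (7 − 3 = 4).
Configuration: t₂g⁴ eg⁰ → 2 unpaired electrons.
μ(spin-only) = √[2(2+2)] = √8 ≈ 2.83 BM.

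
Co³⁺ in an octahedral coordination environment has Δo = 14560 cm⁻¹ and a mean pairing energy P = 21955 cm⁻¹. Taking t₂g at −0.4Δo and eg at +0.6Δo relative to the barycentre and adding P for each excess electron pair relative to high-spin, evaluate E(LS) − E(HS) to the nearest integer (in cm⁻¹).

14790

Co³⁺: group 9, so d-count = 9 − 3 = 6.
High-spin: t₂g⁴ eg², CFSE = -0.4Δo = -5824 cm⁻¹.
For low-spin the configuration is t₂g⁶ eg⁰: orbital energy -2.4 × 14560 = -34944 cm⁻¹, and 2 additional pairs relative to high-spin add 43910 cm⁻¹, giving 8966 cm⁻¹.
The difference is 8966 − (-5824) = 14790 cm⁻¹, so high-spin lies lower.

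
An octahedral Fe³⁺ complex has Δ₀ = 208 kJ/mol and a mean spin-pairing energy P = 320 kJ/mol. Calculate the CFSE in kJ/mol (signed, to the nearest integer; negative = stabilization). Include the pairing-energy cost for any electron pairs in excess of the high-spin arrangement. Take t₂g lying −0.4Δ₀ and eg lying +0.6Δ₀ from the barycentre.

0

Fe is in group 8, so Fe³⁺ is d⁵ (8 − 3 = 5).
Here Δ₀ < P (208 < 320), so the high-spin state is favoured.
That gives t₂g³ eg².
Orbital CFSE = 0.0Δ₀ = 0.0 × 208 = 0 kJ/mol.
High-spin has no excess pairs, so no pairing correction applies.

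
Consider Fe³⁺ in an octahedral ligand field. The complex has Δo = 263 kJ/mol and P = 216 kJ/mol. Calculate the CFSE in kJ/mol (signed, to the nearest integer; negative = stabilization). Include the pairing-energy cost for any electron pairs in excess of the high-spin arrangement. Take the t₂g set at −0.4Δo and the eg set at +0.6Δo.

Fe sits in group 8; removing 3 electrons leaves Fe³⁺ with 8 − 3 = 5 d electrons.
With Δo > P the complex is low-spin.
Filling d⁵ accordingly: t₂g⁵ eg⁰.
Orbital CFSE = -2.0Δo = -2.0 × 263 = -526 kJ/mol.
Excess pairs vs high-spin: 2 − 0 = 2; pairing cost = +432 kJ/mol.
Net CFSE = -526 + 432 = -94 kJ/mol.

-94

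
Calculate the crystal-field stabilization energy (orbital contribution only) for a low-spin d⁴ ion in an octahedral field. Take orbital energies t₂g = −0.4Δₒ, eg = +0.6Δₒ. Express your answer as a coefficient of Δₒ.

-1.6 Δₒ

Configuration: t₂g⁴ eg⁰.
CFSE = 4(-0.4Δₒ) + 0(0.6Δₒ) = -1.6Δₒ + 0.0Δₒ = -1.6Δₒ.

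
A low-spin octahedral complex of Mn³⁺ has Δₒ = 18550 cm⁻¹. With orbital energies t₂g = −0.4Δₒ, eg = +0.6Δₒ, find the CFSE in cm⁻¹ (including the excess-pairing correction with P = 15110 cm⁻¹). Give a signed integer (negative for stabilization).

-14570

Mn³⁺: group 7, so d-count = 7 − 3 = 4.
Configuration: t₂g⁴ eg⁰.
CFSE(orbital) = 4×(-0.4Δₒ) + 0×(0.6Δₒ) = -1.6Δₒ; with Δₒ = 18550 cm⁻¹ that is -29680 cm⁻¹.
Relative to high-spin t₂g³ eg¹ (0 paired), the low-spin configuration has 1 additional pair, contributing +1 × 15110 = +15110 cm⁻¹.
Combining: -29680 + 15110 = -14570 cm⁻¹.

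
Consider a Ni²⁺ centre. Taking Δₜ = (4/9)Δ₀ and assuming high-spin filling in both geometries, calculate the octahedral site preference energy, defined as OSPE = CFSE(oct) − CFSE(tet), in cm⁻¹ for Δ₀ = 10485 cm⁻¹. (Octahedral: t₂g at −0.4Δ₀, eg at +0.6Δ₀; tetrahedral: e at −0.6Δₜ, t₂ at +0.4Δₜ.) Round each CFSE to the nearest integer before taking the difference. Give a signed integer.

-8854

Ni²⁺: group 10, so d-count = 10 − 2 = 8.
Octahedral (high-spin): t₂g⁶ eg², CFSE = 6(−0.4) + 2(+0.6) = -1.2Δ₀ = -1.2 × 10485 = -12582 cm⁻¹.
Tetrahedral: e⁴ t₂⁴, CFSE = 4(−0.6) + 4(+0.4) = -0.8Δₜ = -0.8 × (4/9) × 10485 = -3728 cm⁻¹.
Subtracting, OSPE = -12582 − (-3728) = -8854 cm⁻¹.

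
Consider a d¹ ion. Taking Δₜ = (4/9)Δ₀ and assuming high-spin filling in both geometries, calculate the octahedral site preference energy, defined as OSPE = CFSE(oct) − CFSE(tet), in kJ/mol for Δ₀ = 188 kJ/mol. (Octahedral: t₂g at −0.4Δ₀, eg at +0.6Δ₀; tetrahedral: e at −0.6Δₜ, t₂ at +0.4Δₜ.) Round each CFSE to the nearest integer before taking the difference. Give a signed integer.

Octahedral high-spin t2g^1 e_g^0: CFSE = -0.4 × 188 = -75 kJ/mol.
In a tetrahedral site the filling is e^1 t2^0: CFSE(tet) = -0.6Δₜ = -0.6 × (4/9)(188) = -50 kJ/mol.
OSPE = -75 − (-50) = -25 kJ/mol.

-25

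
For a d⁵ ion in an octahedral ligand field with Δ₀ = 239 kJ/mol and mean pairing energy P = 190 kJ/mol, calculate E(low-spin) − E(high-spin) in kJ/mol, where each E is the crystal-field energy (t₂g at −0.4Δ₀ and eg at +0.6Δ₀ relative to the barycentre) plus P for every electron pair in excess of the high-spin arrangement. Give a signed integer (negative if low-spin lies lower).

In the high-spin limit (t₂g³ eg²) the orbital term is 0.0Δ₀ = 0 kJ/mol, with no excess pairing.
Low-spin t₂g⁵ eg⁰ gives -2.0Δ₀ = -478 kJ/mol, but forming 2 extra pairs costs 2P = 380 kJ/mol, so E(LS) = -478 + 380 = -98 kJ/mol.
E(LS) − E(HS) = -98 − (0) = -98 kJ/mol.

-98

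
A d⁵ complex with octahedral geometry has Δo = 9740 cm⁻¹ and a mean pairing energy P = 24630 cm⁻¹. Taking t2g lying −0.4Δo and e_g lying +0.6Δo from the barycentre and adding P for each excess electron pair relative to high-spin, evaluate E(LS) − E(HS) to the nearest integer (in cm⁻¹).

High-spin d⁵ fills as t2g^3 e_g^2 with CFSE 3(−0.4) + 2(+0.6) = 0.0Δo = 0 cm⁻¹.
For low-spin the configuration is t2g^5 e_g^0: orbital energy -2.0 × 9740 = -19480 cm⁻¹, and 2 additional pairs relative to high-spin add 49260 cm⁻¹, giving 29780 cm⁻¹.
Thus E(LS) − E(HS) = 29780 cm⁻¹.

29780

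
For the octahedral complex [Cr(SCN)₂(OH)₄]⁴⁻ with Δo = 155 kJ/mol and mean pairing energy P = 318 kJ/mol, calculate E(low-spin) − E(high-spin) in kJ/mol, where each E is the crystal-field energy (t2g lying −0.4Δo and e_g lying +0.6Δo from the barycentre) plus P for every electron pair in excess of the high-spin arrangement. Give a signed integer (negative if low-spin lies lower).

Ligand charges: 2×(-1) from SCN⁻ and 4×(-1) from OH⁻ sum to -6; with overall charge -4, Cr is +2.
Cr sits in group 6; removing 2 electrons leaves Cr²⁺ with 6 − 2 = 4 d electrons.
In the high-spin limit (t2g^3 e_g^1) the orbital term is -0.6Δo = -93 kJ/mol, with no excess pairing.
Low-spin t2g^4 e_g^0 gives -1.6Δo = -248 kJ/mol, but forming 1 extra pair costs 1P = 318 kJ/mol, so E(LS) = -248 + 318 = 70 kJ/mol.
E(LS) − E(HS) = 70 − (-93) = 163 kJ/mol.

163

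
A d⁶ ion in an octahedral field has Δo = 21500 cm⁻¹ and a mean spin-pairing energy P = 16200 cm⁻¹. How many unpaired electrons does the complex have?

0

Since Δo = 21500 cm⁻¹ > P = 16200 cm⁻¹, the complex adopts the low-spin configuration.
Filling d⁶ accordingly: t2g^6 e_g^0.
Unpaired electrons: 0.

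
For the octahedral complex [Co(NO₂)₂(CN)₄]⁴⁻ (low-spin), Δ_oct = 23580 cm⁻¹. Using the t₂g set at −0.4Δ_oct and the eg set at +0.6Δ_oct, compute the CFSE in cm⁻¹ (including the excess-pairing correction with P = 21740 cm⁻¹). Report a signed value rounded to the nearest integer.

-20704

Ligand charges: 2×(-1) from NO₂⁻ and 4×(-1) from CN⁻ sum to -6; with overall charge -4, Co is +2.
Co²⁺: group 9, so d-count = 9 − 2 = 7.
The d⁷ electrons fill as t₂g⁶ eg¹.
The orbital stabilization is -1.8Δ_oct = -1.8 × 23580 = -42444 cm⁻¹.
Relative to high-spin t₂g⁵ eg² (2 paired), the low-spin configuration has 1 additional pair, contributing +1 × 21740 = +21740 cm⁻¹.
Net CFSE = -42444 + 21740 = -20704 cm⁻¹.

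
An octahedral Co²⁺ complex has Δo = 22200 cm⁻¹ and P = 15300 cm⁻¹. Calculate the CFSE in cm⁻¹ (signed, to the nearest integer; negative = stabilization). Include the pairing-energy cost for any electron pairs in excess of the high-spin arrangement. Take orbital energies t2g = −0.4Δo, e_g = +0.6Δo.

-24660

Co²⁺: group 9, so d-count = 9 − 2 = 7.
Here Δo > P (22200 > 15300), so the low-spin state is favoured.
Filling d⁷ accordingly: t2g^6 e_g^1.
Orbital CFSE = -1.8Δo = -1.8 × 22200 = -39960 cm⁻¹.
Excess pairs vs high-spin: 3 − 2 = 1; pairing cost = +15300 cm⁻¹.
Net CFSE = -39960 + 15300 = -24660 cm⁻¹.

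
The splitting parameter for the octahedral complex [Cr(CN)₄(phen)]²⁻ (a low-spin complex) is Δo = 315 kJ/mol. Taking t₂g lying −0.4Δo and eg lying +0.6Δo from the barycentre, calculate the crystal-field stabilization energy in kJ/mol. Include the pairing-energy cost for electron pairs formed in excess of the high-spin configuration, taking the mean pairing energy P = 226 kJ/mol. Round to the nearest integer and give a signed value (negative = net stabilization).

Ligand charges: 4×(-1) from CN⁻ and 1×(+0) from phen sum to -4; with overall charge -2, Cr is +2.
Cr sits in group 6; removing 2 electrons leaves Cr²⁺ with 6 − 2 = 4 d electrons.
Electron filling gives t₂g⁴ eg⁰.
CFSE(orbital) = 4×(-0.4Δo) + 0×(0.6Δo) = -1.6Δo; with Δo = 315 kJ/mol that is -504 kJ/mol.
Pairing penalty: 1 pair vs 0 in the high-spin reference → 1 extra × P = 226 kJ/mol.
Net CFSE = -504 + 226 = -278 kJ/mol.

-278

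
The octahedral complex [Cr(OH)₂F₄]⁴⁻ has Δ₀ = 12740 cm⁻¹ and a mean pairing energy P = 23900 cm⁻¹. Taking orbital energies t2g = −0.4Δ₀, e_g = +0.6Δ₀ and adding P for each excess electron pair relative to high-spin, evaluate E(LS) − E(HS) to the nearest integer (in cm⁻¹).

Ligand charges: 2×(-1) from OH⁻ and 4×(-1) from F⁻ sum to -6; with overall charge -4, Cr is +2.
Cr²⁺: group 6, so d-count = 6 − 2 = 4.
High-spin: t2g^3 e_g^1, CFSE = -0.6Δ₀ = -7644 cm⁻¹.
Low-spin: t2g^4 e_g^0, orbital CFSE = -1.6Δ₀ = -20384 cm⁻¹; plus 1 excess pair × P = +23900 cm⁻¹; total 3516 cm⁻¹.
E(LS) − E(HS) = 3516 − (-7644) = 11160 cm⁻¹.

11160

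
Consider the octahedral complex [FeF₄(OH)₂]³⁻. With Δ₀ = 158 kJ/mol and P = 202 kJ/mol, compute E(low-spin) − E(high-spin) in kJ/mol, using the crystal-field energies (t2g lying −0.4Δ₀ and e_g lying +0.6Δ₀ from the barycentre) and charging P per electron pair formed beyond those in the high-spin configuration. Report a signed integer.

88

Ligand charges: 4×(-1) from F⁻ and 2×(-1) from OH⁻ sum to -6; with overall charge -3, Fe is +3.
Fe is in group 8, so Fe³⁺ is d⁵ (8 − 3 = 5).
High-spin: t2g^3 e_g^2, CFSE = 0.0Δ₀ = 0 kJ/mol.
Low-spin t2g^5 e_g^0 gives -2.0Δ₀ = -316 kJ/mol, but forming 2 extra pairs costs 2P = 404 kJ/mol, so E(LS) = -316 + 404 = 88 kJ/mol.
The difference is 88 − (0) = 88 kJ/mol, so high-spin lies lower.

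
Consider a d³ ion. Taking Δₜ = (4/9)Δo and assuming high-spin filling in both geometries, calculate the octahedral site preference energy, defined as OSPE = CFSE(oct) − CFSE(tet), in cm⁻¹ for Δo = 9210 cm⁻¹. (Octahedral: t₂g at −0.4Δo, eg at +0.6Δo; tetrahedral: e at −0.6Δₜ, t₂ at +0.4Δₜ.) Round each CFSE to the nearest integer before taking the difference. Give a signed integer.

Octahedral (high-spin): t₂g³ eg⁰, CFSE = 3(−0.4) + 0(+0.6) = -1.2Δo = -1.2 × 9210 = -11052 cm⁻¹.
Tetrahedral e² t₂¹ gives -0.8Δₜ = -0.8 × (4/9) × 9210 = -3275 cm⁻¹.
OSPE = -11052 − (-3275) = -7777 cm⁻¹.

-7777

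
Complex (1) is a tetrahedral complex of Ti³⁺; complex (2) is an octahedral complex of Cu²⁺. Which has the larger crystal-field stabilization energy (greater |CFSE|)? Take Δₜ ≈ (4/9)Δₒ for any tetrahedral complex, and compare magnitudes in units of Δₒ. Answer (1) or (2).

(1): Ti is in group 4, so Ti³⁺ is d¹ (4 − 3 = 1); Tetrahedral splitting is small, so the complex is high-spin; e¹ t₂⁰, CFSE = -0.6Δₜ ≈ -0.27Δₒ.
(2): Group 11 minus oxidation state +2 gives a d⁹ configuration for Cu²⁺; t2g^6 e_g^3, CFSE = -0.6Δₒ.
So (2) has the larger |CFSE|.

(2)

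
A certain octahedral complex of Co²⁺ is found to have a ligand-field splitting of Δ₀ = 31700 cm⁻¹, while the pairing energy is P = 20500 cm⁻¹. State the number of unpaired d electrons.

1

Group 9 minus oxidation state +2 gives a d⁷ configuration for Co²⁺.
Since Δ₀ = 31700 cm⁻¹ > P = 20500 cm⁻¹, the complex adopts the low-spin configuration.
Configuration: t₂g⁶ eg¹.
Unpaired electrons: 1.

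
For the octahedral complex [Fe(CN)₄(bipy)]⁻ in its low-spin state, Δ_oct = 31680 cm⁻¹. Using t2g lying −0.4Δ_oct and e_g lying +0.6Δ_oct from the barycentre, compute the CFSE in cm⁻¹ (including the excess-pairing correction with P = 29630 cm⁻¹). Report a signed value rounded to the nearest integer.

Ligand charges: 4×(-1) from CN⁻ and 1×(+0) from bipy sum to -4; with overall charge -1, Fe is +3.
Fe is in group 8, so Fe³⁺ is d⁵ (8 − 3 = 5).
Electron filling gives t2g^5 e_g^0.
The orbital stabilization is -2.0Δ_oct = -2.0 × 31680 = -63360 cm⁻¹.
Pairing penalty: 2 pairs vs 0 in the high-spin reference → 2 extra × P = 59260 cm⁻¹.
Overall CFSE = -63360 + 59260 = -4100 cm⁻¹.

-4100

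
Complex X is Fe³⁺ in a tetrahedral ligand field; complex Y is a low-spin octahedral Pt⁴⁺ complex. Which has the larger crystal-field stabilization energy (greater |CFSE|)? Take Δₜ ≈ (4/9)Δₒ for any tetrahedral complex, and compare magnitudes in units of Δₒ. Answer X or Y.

X: Fe³⁺: group 8, so d-count = 8 − 3 = 5; With tetrahedral geometry the complex is necessarily high-spin; e² t₂³, CFSE = 0.0Δₜ ≈ 0.00Δₒ.
Y: Group 10 minus oxidation state +4 gives a d⁶ configuration for Pt⁴⁺; t2g^6 e_g^0, CFSE = -2.4Δₒ.
So Y has the larger |CFSE|.

Y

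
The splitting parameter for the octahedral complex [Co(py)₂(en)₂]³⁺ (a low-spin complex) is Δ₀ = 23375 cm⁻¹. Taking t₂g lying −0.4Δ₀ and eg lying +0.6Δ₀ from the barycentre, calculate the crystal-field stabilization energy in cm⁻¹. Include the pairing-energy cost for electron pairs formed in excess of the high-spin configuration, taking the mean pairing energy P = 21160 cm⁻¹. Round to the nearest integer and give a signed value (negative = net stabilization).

Ligand charges: 2×(+0) from py and 2×(+0) from en sum to +0; with overall charge +3, Co is +3.
Co³⁺: group 9, so d-count = 9 − 3 = 6.
Electron filling gives t₂g⁶ eg⁰.
CFSE(orbital) = 6×(-0.4Δ₀) + 0×(0.6Δ₀) = -2.4Δ₀; with Δ₀ = 23375 cm⁻¹ that is -56100 cm⁻¹.
High-spin d⁶ would be t₂g⁴ eg² with 1 pair; low-spin has 3, so 2 excess pairs cost +2P = +42320 cm⁻¹.
Overall CFSE = -56100 + 42320 = -13780 cm⁻¹.

-13780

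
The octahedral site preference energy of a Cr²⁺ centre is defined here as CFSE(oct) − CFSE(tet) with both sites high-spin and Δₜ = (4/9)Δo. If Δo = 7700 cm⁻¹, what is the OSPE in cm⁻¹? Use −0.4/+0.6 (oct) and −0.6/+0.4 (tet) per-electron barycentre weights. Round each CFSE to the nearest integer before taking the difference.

Cr²⁺: group 6, so d-count = 6 − 2 = 4.
Octahedral (high-spin): t₂g³ eg¹, CFSE = 3(−0.4) + 1(+0.6) = -0.6Δo = -0.6 × 7700 = -4620 cm⁻¹.
Tetrahedral: e² t₂², CFSE = 2(−0.6) + 2(+0.4) = -0.4Δₜ = -0.4 × (4/9) × 7700 = -1369 cm⁻¹.
OSPE = CFSE(oct) − CFSE(tet) = -4620 − (-1369) = -3251 cm⁻¹.

-3251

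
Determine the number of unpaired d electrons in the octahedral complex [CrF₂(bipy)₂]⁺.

3

Ligand charges: 2×(-1) from F⁻ and 2×(+0) from bipy sum to -2; with overall charge +1, Cr is +3.
Group 6 minus oxidation state +3 gives a d³ configuration for Cr³⁺.
Configuration: t₂g³ eg⁰, giving 3 unpaired electrons.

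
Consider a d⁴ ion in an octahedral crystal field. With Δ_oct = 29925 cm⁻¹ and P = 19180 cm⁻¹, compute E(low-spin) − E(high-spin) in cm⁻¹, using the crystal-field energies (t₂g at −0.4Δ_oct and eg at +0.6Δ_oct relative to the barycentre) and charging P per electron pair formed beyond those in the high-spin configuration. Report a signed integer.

-10745

In the high-spin limit (t₂g³ eg¹) the orbital term is -0.6Δ_oct = -17955 cm⁻¹, with no excess pairing.
Low-spin: t₂g⁴ eg⁰, orbital CFSE = -1.6Δ_oct = -47880 cm⁻¹; plus 1 excess pair × P = +19180 cm⁻¹; total -28700 cm⁻¹.
E(LS) − E(HS) = -28700 − (-17955) = -10745 cm⁻¹.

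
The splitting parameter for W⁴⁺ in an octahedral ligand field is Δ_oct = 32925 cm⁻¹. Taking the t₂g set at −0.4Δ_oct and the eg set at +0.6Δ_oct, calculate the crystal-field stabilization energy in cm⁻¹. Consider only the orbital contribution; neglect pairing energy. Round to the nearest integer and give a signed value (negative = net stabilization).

Group 6 minus oxidation state +4 gives a d² configuration for W⁴⁺.
The d² electrons fill as t₂g² eg⁰.
CFSE(orbital) = 2×(-0.4Δ_oct) + 0×(0.6Δ_oct) = -0.8Δ_oct; with Δ_oct = 32925 cm⁻¹ that is -26340 cm⁻¹.

-26340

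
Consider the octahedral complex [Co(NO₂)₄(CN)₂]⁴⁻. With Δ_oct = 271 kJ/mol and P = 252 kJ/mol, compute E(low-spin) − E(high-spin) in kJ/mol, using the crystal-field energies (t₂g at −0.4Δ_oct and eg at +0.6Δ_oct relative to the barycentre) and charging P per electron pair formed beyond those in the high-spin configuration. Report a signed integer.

Ligand charges: 4×(-1) from NO₂⁻ and 2×(-1) from CN⁻ sum to -6; with overall charge -4, Co is +2.
Co sits in group 9; removing 2 electrons leaves Co²⁺ with 9 − 2 = 7 d electrons.
In the high-spin limit (t₂g⁵ eg²) the orbital term is -0.8Δ_oct = -217 kJ/mol, with no excess pairing.
Low-spin t₂g⁶ eg¹ gives -1.8Δ_oct = -488 kJ/mol, but forming 1 extra pair costs 1P = 252 kJ/mol, so E(LS) = -488 + 252 = -236 kJ/mol.
Thus E(LS) − E(HS) = -19 kJ/mol.

-19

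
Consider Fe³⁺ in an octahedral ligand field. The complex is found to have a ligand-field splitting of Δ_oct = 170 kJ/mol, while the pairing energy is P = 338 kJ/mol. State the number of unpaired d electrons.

5

Fe sits in group 8; removing 3 electrons leaves Fe³⁺ with 8 − 3 = 5 d electrons.
With Δ_oct < P the complex is high-spin.
That gives t2g^3 e_g^2.
Unpaired electrons: 5.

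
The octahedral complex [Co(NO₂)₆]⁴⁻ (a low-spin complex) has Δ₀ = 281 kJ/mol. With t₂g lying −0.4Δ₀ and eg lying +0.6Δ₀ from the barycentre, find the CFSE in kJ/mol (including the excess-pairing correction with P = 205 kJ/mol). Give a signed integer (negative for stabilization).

-301

Each NO₂⁻ contributes -1; 6 × (-1) = -6. With overall charge -4, Co is in the +2 oxidation state.
Group 9 minus oxidation state +2 gives a d⁷ configuration for Co²⁺.
The d⁷ electrons fill as t₂g⁶ eg¹.
CFSE(orbital) = 6×(-0.4Δ₀) + 1×(0.6Δ₀) = -1.8Δ₀; with Δ₀ = 281 kJ/mol that is -506 kJ/mol.
Pairing penalty: 3 pairs vs 2 in the high-spin reference → 1 extra × P = 205 kJ/mol.
Net CFSE = -506 + 205 = -301 kJ/mol.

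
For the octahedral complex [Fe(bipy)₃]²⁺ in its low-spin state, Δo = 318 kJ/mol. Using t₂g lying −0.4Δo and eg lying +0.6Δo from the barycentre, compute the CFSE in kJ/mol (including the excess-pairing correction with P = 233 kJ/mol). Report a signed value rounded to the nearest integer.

bipy is neutral, so the +2 overall charge sits on Fe: oxidation state +2.
Group 8 minus oxidation state +2 gives a d⁶ configuration for Fe²⁺.
Configuration: t₂g⁶ eg⁰.
Orbital CFSE = 6(-0.4) + 0(0.6) = -2.4Δo = -2.4 × 318 = -763 kJ/mol.
Pairing penalty: 3 pairs vs 1 in the high-spin reference → 2 extra × P = 466 kJ/mol.
Overall CFSE = -763 + 466 = -297 kJ/mol.

-297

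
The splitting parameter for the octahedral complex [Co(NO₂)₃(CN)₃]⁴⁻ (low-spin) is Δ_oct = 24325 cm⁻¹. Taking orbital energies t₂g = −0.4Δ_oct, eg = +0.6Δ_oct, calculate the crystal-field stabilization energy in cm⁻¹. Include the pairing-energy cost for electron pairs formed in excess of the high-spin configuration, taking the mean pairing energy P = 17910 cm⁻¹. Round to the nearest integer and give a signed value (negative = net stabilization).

-25875

Ligand charges: 3×(-1) from NO₂⁻ and 3×(-1) from CN⁻ sum to -6; with overall charge -4, Co is +2.
Group 9 minus oxidation state +2 gives a d⁷ configuration for Co²⁺.
The d⁷ electrons fill as t₂g⁶ eg¹.
CFSE(orbital) = 6×(-0.4Δ_oct) + 1×(0.6Δ_oct) = -1.8Δ_oct; with Δ_oct = 24325 cm⁻¹ that is -43785 cm⁻¹.
Relative to high-spin t₂g⁵ eg² (2 paired), the low-spin configuration has 1 additional pair, contributing +1 × 17910 = +17910 cm⁻¹.
Overall CFSE = -43785 + 17910 = -25875 cm⁻¹.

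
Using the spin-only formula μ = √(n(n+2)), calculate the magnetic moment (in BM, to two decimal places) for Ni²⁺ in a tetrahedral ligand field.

Group 10 minus oxidation state +2 gives a d⁸ configuration for Ni²⁺.
Tetrahedral fields are weak (Δₜ ≈ 4/9 Δₒ), so electrons fill high-spin.
Configuration: e⁴ t₂⁴ → 2 unpaired electrons.
μ(spin-only) = √[2(2+2)] = √8 ≈ 2.83 BM.

2.83 BM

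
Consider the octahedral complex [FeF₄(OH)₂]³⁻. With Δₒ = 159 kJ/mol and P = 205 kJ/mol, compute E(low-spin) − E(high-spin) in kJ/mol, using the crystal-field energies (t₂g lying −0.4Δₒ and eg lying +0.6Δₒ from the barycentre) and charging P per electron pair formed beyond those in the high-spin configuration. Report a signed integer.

92

Ligand charges: 4×(-1) from F⁻ and 2×(-1) from OH⁻ sum to -6; with overall charge -3, Fe is +3.
Fe³⁺: group 8, so d-count = 8 − 3 = 5.
In the high-spin limit (t₂g³ eg²) the orbital term is 0.0Δₒ = 0 kJ/mol, with no excess pairing.
Low-spin t₂g⁵ eg⁰ gives -2.0Δₒ = -318 kJ/mol, but forming 2 extra pairs costs 2P = 410 kJ/mol, so E(LS) = -318 + 410 = 92 kJ/mol.
E(LS) − E(HS) = 92 − (0) = 92 kJ/mol.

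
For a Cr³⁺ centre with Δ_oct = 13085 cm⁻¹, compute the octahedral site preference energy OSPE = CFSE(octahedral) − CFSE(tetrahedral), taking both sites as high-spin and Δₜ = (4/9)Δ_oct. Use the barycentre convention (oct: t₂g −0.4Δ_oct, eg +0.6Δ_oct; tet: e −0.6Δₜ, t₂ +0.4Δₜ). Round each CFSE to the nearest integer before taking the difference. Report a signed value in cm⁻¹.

Group 6 minus oxidation state +3 gives a d³ configuration for Cr³⁺.
Octahedral (high-spin): t₂g³ eg⁰, CFSE = 3(−0.4) + 0(+0.6) = -1.2Δ_oct = -1.2 × 13085 = -15702 cm⁻¹.
Tetrahedral e² t₂¹ gives -0.8Δₜ = -0.8 × (4/9) × 13085 = -4652 cm⁻¹.
OSPE = CFSE(oct) − CFSE(tet) = -15702 − (-4652) = -11050 cm⁻¹.

-11050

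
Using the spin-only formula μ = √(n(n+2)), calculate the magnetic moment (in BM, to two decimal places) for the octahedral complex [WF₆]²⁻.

Each F⁻ contributes -1; 6 × (-1) = -6. With overall charge -2, W is in the +4 oxidation state.
W sits in group 6; removing 4 electrons leaves W⁴⁺ with 6 − 4 = 2 d electrons.
Configuration: t₂g² eg⁰ → 2 unpaired electrons.
μ(spin-only) = √[2(2+2)] = √8 ≈ 2.83 BM.

2.83 BM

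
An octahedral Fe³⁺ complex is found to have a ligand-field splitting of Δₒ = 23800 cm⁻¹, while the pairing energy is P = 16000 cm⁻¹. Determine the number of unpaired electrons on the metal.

1

Fe³⁺: group 8, so d-count = 8 − 3 = 5.
Here Δₒ > P (23800 > 16000), so the low-spin state is favoured.
Filling d⁵ accordingly: t₂g⁵ eg⁰.
Unpaired electrons: 1.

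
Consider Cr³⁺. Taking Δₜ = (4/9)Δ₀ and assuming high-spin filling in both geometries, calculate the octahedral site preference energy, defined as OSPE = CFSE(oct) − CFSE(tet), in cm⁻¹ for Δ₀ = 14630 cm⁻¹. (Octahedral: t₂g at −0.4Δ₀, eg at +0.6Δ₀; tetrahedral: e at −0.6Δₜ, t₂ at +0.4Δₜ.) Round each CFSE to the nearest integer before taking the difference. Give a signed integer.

-12354

Cr³⁺: group 6, so d-count = 6 − 3 = 3.
In an octahedral site d³ (HS) is t2g^3 e_g^0, giving CFSE(oct) = -1.2Δ₀ = -17556 cm⁻¹.
Tetrahedral e^2 t2^1 gives -0.8Δₜ = -0.8 × (4/9) × 14630 = -5202 cm⁻¹.
OSPE = CFSE(oct) − CFSE(tet) = -17556 − (-5202) = -12354 cm⁻¹.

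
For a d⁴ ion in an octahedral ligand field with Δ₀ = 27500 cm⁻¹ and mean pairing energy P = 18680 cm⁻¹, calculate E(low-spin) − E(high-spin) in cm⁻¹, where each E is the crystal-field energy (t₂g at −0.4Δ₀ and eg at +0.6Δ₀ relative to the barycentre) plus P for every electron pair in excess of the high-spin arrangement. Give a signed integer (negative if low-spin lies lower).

-8820

In the high-spin limit (t₂g³ eg¹) the orbital term is -0.6Δ₀ = -16500 cm⁻¹, with no excess pairing.
Low-spin: t₂g⁴ eg⁰, orbital CFSE = -1.6Δ₀ = -44000 cm⁻¹; plus 1 excess pair × P = +18680 cm⁻¹; total -25320 cm⁻¹.
Thus E(LS) − E(HS) = -8820 cm⁻¹.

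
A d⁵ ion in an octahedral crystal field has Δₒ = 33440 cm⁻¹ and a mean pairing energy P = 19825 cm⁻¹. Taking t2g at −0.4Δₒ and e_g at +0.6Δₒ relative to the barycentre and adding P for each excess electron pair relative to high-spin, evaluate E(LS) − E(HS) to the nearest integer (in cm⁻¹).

-27230

High-spin d⁵ fills as t2g^3 e_g^2 with CFSE 3(−0.4) + 2(+0.6) = 0.0Δₒ = 0 cm⁻¹.
For low-spin the configuration is t2g^5 e_g^0: orbital energy -2.0 × 33440 = -66880 cm⁻¹, and 2 additional pairs relative to high-spin add 39650 cm⁻¹, giving -27230 cm⁻¹.
E(LS) − E(HS) = -27230 − (0) = -27230 cm⁻¹.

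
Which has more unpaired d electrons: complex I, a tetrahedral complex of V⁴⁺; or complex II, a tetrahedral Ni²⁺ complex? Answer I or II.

II

I: Group 5 minus oxidation state +4 gives a d¹ configuration for V⁴⁺; Tetrahedral splitting is small, so the complex is high-spin; e^1 t2^0 → 1 unpaired.
II: Group 10 minus oxidation state +2 gives a d⁸ configuration for Ni²⁺; Tetrahedral fields are weak (Δₜ ≈ 4/9 Δₒ), so electrons fill high-spin; e^4 t2^4 → 2 unpaired.
So II has more unpaired electrons.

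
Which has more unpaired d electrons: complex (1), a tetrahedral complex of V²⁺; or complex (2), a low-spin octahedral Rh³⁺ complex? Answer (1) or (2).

(1): V²⁺: group 5, so d-count = 5 − 2 = 3; With tetrahedral geometry the complex is necessarily high-spin; e^2 t2^1 → 3 unpaired.
(2): Rh sits in group 9; removing 3 electrons leaves Rh³⁺ with 9 − 3 = 6 d electrons; t2g^6 e_g^0 → 0 unpaired.
So (1) has more unpaired electrons.

(1)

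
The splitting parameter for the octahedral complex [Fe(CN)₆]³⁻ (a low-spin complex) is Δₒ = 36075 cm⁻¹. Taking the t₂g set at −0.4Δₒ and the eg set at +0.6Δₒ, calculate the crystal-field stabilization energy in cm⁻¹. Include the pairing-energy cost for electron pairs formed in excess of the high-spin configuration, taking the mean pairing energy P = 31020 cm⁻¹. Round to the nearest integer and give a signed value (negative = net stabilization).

-10110

Each CN⁻ contributes -1; 6 × (-1) = -6. With overall charge -3, Fe is in the +3 oxidation state.
Fe is in group 8, so Fe³⁺ is d⁵ (8 − 3 = 5).
Electron filling gives t₂g⁵ eg⁰.
Orbital CFSE = 5(-0.4) + 0(0.6) = -2.0Δₒ = -2.0 × 36075 = -72150 cm⁻¹.
Pairing penalty: 2 pairs vs 0 in the high-spin reference → 2 extra × P = 62040 cm⁻¹.
Net CFSE = -72150 + 62040 = -10110 cm⁻¹.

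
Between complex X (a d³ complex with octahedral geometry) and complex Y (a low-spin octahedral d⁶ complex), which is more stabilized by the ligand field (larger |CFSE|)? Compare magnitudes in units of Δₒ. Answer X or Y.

X: t₂g³ eg⁰, CFSE = -1.2Δₒ.
Y: t₂g⁶ eg⁰, CFSE = -2.4Δₒ.
So Y has the larger |CFSE|.

Y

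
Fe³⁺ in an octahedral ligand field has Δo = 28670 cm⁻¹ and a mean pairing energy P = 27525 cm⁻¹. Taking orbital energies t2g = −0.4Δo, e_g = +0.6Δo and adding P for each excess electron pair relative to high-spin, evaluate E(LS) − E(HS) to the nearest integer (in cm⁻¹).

Group 8 minus oxidation state +3 gives a d⁵ configuration for Fe³⁺.
High-spin d⁵ fills as t2g^3 e_g^2 with CFSE 3(−0.4) + 2(+0.6) = 0.0Δo = 0 cm⁻¹.
Low-spin: t2g^5 e_g^0, orbital CFSE = -2.0Δo = -57340 cm⁻¹; plus 2 excess pairs × P = +55050 cm⁻¹; total -2290 cm⁻¹.
The difference is -2290 − (0) = -2290 cm⁻¹, so low-spin lies lower.

-2290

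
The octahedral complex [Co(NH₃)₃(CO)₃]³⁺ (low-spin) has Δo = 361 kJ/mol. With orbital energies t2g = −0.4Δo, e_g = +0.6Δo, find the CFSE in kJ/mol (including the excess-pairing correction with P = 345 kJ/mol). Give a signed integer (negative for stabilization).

Ligand charges: 3×(+0) from NH₃ and 3×(+0) from CO sum to +0; with overall charge +3, Co is +3.
Co is in group 9, so Co³⁺ is d⁶ (9 − 3 = 6).
Electron filling gives t2g^6 e_g^0.
The orbital stabilization is -2.4Δo = -2.4 × 361 = -866 kJ/mol.
Relative to high-spin t2g^4 e_g^2 (1 paired), the low-spin configuration has 2 additional pairs, contributing +2 × 345 = +690 kJ/mol.
Overall CFSE = -866 + 690 = -176 kJ/mol.

-176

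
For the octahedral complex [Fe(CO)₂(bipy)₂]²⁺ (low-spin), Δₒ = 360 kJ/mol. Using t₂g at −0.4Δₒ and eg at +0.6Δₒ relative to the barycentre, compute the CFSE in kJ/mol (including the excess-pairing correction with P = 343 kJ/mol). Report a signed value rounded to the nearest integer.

Ligand charges: 2×(+0) from CO and 2×(+0) from bipy sum to +0; with overall charge +2, Fe is +2.
Fe sits in group 8; removing 2 electrons leaves Fe²⁺ with 8 − 2 = 6 d electrons.
Electron filling gives t₂g⁶ eg⁰.
Orbital CFSE = 6(-0.4) + 0(0.6) = -2.4Δₒ = -2.4 × 360 = -864 kJ/mol.
Pairing penalty: 3 pairs vs 1 in the high-spin reference → 2 extra × P = 686 kJ/mol.
Overall CFSE = -864 + 686 = -178 kJ/mol.

-178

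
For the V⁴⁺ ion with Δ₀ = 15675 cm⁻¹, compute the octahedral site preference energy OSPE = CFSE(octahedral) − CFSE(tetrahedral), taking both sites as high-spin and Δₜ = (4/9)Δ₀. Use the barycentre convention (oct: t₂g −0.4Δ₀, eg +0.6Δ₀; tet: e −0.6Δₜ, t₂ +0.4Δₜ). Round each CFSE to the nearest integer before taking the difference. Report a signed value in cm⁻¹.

-2090

V is in group 5, so V⁴⁺ is d¹ (5 − 4 = 1).
In an octahedral site d¹ (HS) is t₂g¹ eg⁰, giving CFSE(oct) = -0.4Δ₀ = -6270 cm⁻¹.
Tetrahedral: e¹ t₂⁰, CFSE = 1(−0.6) + 0(+0.4) = -0.6Δₜ = -0.6 × (4/9) × 15675 = -4180 cm⁻¹.
Subtracting, OSPE = -6270 − (-4180) = -2090 cm⁻¹.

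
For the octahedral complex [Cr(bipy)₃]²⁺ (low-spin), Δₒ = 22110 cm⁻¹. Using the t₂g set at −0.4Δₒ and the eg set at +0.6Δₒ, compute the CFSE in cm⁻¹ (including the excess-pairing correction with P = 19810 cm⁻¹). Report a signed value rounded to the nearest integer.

bipy is neutral, so the +2 overall charge sits on Cr: oxidation state +2.
Cr is in group 6, so Cr²⁺ is d⁴ (6 − 2 = 4).
Configuration: t₂g⁴ eg⁰.
The orbital stabilization is -1.6Δₒ = -1.6 × 22110 = -35376 cm⁻¹.
High-spin d⁴ would be t₂g³ eg¹ with 0 pairs; low-spin has 1, so 1 excess pair costs +1P = +19810 cm⁻¹.
Overall CFSE = -35376 + 19810 = -15566 cm⁻¹.

-15566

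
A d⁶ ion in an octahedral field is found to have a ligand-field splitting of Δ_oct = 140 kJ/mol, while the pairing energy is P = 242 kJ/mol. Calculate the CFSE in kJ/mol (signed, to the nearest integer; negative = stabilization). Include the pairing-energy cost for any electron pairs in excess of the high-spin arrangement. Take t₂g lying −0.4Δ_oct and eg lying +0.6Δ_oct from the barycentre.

With Δ_oct < P the complex is high-spin.
Filling d⁶ accordingly: t₂g⁴ eg².
Orbital CFSE = -0.4Δ_oct = -0.4 × 140 = -56 kJ/mol.
High-spin has no excess pairs, so no pairing correction applies.

-56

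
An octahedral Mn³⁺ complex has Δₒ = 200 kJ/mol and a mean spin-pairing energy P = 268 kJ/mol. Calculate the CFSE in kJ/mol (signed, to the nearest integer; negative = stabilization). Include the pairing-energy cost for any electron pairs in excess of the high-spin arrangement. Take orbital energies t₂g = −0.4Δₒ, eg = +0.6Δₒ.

Mn sits in group 7; removing 3 electrons leaves Mn³⁺ with 7 − 3 = 4 d electrons.
Since Δₒ = 200 kJ/mol < P = 268 kJ/mol, the complex adopts the high-spin configuration.
That gives t₂g³ eg¹.
Orbital CFSE = -0.6Δₒ = -0.6 × 200 = -120 kJ/mol.
High-spin has no excess pairs, so no pairing correction applies.

-120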